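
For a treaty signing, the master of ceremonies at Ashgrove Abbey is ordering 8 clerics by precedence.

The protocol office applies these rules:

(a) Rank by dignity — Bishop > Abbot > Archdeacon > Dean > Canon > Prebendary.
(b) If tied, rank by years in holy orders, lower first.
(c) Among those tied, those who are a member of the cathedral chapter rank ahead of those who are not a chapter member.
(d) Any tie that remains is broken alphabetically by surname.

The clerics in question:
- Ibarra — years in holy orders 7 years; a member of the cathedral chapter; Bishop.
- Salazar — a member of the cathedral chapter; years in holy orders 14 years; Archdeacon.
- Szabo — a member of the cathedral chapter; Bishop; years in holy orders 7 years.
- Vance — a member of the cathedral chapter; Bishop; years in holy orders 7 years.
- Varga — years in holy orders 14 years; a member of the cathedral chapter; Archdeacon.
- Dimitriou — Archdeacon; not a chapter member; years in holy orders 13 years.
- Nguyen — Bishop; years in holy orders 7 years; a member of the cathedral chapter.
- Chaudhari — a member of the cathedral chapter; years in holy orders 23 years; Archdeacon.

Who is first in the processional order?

By dignity: Ibarra, Nguyen, Szabo and Vance (Bishop); then Dimitriou, Salazar, Varga and Chaudhari (Archdeacon).
Ibarra, Nguyen, Szabo and Vance all have years in holy orders 7 years, so the next rule applies.
Ibarra, Nguyen, Szabo and Vance are each a member of the cathedral chapter, so the next rule applies.
Among Ibarra, Nguyen, Szabo and Vance, alphabetically by surname: Ibarra before Nguyen before Szabo before Vance.
Among Dimitriou, Salazar, Varga and Chaudhari, by years in holy orders (lower first): Dimitriou (13 years) before Salazar and Varga (14 years) before Chaudhari (23 years).
Salazar and Varga are each a member of the cathedral chapter, so the next rule applies.
Among Salazar and Varga, alphabetically by surname: Salazar before Varga.
Order: Ibarra, Nguyen, Szabo, Vance, Dimitriou, Salazar, Varga, Chaudhari.

Ibarra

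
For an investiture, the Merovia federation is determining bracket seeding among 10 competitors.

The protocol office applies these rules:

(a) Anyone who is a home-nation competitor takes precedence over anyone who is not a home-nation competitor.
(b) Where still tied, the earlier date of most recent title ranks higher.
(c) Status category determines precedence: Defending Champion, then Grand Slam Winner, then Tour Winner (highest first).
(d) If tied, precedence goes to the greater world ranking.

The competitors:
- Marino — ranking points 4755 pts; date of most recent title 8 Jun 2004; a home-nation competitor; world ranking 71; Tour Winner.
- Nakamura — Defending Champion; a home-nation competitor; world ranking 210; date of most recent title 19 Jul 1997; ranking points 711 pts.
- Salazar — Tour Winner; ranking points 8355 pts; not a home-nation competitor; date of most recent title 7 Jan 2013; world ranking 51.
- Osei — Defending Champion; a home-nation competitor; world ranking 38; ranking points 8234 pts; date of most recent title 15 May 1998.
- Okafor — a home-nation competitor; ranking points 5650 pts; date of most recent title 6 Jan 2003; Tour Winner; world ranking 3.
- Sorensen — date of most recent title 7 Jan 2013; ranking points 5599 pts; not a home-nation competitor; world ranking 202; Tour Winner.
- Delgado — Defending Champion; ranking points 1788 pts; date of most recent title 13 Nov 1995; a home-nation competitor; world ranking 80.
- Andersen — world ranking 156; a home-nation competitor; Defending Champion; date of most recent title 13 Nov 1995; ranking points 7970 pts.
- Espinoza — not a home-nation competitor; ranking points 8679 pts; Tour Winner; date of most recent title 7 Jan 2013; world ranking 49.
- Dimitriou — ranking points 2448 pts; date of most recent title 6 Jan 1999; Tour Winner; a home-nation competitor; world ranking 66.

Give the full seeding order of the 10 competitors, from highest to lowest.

Andersen, Delgado, Nakamura, Osei, Dimitriou, Okafor, Marino, Sorensen, Salazar, Espinoza

By the first rule: Andersen, Delgado, Nakamura, Osei, Dimitriou, Okafor and Marino (each a home-nation competitor); then Sorensen, Salazar and Espinoza (each not a home-nation competitor).
Among Andersen, Delgado, Nakamura, Osei, Dimitriou, Okafor and Marino, by date of most recent title (earlier first): Andersen and Delgado (13 Nov 1995) before Nakamura (19 Jul 1997) before Osei (15 May 1998) before Dimitriou (6 Jan 1999) before Okafor (6 Jan 2003) before Marino (8 Jun 2004).
Andersen and Delgado are each Defending Champion, so the next rule applies.
Among Andersen and Delgado, by world ranking (higher first): Andersen (156) before Delgado (80).
Sorensen, Salazar and Espinoza all have date of most recent title 7 Jan 2013, so the next rule applies.
Sorensen, Salazar and Espinoza are each Tour Winner, so the next rule applies.
Among Sorensen, Salazar and Espinoza, by world ranking (higher first): Sorensen (202) before Salazar (51) before Espinoza (49).
Full order: Andersen, Delgado, Nakamura, Osei, Dimitriou, Okafor, Marino, Sorensen, Salazar, Espinoza.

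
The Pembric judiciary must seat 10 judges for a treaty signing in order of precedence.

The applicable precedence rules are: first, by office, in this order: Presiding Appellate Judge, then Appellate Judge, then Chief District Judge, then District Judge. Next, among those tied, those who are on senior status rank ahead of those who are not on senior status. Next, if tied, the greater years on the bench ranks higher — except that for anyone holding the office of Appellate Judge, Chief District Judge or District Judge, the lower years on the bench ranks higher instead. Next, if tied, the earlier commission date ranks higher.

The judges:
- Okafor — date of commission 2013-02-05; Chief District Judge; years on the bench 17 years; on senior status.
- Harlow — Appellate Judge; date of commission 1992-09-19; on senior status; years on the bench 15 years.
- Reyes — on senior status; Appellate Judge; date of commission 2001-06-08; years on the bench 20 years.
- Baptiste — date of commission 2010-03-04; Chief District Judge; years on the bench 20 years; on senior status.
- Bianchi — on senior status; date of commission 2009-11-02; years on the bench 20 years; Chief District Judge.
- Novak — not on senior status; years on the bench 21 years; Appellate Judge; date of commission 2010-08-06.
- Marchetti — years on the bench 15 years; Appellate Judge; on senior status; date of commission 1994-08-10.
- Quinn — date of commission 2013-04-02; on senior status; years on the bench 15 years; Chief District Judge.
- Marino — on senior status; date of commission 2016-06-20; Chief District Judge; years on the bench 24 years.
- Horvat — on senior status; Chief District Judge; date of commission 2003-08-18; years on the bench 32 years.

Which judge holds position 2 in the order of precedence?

By office: Harlow, Marchetti, Reyes and Novak (Appellate Judge); then Quinn, Okafor, Bianchi, Baptiste, Marino and Horvat (Chief District Judge).
Among Harlow, Marchetti, Reyes and Novak, on senior status before not on senior status: Harlow, Marchetti and Reyes (on senior status) before Novak (not on senior status).
Among Harlow, Marchetti and Reyes, by years on the bench (lower first) (reversed rule for this group): Harlow and Marchetti (15 years) before Reyes (20 years).
Among Harlow and Marchetti, by date of commission (earlier first): Harlow (1992-09-19) before Marchetti (1994-08-10).
Quinn, Okafor, Bianchi, Baptiste, Marino and Horvat are each on senior status, so the next rule applies.
Among Quinn, Okafor, Bianchi, Baptiste, Marino and Horvat, by years on the bench (lower first) (reversed rule for this group): Quinn (15 years) before Okafor (17 years) before Bianchi and Baptiste (20 years) before Marino (24 years) before Horvat (32 years).
Among Bianchi and Baptiste, by date of commission (earlier first): Bianchi (2009-11-02) before Baptiste (2010-03-04).
Order: Harlow, Marchetti, Reyes, Novak, Quinn, Okafor, Bianchi, Baptiste, Marino, Horvat.

Marchetti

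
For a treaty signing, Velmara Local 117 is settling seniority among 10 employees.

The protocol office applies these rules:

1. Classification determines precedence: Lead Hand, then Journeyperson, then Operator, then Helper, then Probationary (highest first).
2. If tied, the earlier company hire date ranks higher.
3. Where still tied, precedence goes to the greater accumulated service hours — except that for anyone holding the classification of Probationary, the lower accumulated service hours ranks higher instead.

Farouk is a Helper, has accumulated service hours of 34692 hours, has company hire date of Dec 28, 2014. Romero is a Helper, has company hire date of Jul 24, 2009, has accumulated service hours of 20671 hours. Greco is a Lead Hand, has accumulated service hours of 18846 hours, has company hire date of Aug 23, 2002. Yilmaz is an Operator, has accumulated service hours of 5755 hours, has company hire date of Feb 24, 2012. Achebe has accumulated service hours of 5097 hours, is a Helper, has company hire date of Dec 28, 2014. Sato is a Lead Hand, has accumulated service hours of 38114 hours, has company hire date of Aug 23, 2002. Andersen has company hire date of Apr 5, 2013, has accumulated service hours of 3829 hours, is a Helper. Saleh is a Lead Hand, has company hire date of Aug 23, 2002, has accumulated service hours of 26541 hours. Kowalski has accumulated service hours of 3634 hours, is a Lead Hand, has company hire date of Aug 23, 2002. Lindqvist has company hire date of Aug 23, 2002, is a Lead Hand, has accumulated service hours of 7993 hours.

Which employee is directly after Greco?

By classification: Sato, Saleh, Greco, Lindqvist and Kowalski (Lead Hand); then Yilmaz (Operator); then Romero, Andersen, Farouk and Achebe (Helper).
Sato, Saleh, Greco, Lindqvist and Kowalski all have company hire date Aug 23, 2002, so the next rule applies.
Among Sato, Saleh, Greco, Lindqvist and Kowalski, by accumulated service hours (higher first): Sato (38114 hours) before Saleh (26541 hours) before Greco (18846 hours) before Lindqvist (7993 hours) before Kowalski (3634 hours).
Among Romero, Andersen, Farouk and Achebe, by company hire date (earlier first): Romero (Jul 24, 2009) before Andersen (Apr 5, 2013) before Farouk and Achebe (Dec 28, 2014).
Among Farouk and Achebe, by accumulated service hours (higher first): Farouk (34692 hours) before Achebe (5097 hours).
Order: Sato, Saleh, Greco, Lindqvist, Kowalski, Yilmaz, Romero, Andersen, Farouk, Achebe.

Lindqvist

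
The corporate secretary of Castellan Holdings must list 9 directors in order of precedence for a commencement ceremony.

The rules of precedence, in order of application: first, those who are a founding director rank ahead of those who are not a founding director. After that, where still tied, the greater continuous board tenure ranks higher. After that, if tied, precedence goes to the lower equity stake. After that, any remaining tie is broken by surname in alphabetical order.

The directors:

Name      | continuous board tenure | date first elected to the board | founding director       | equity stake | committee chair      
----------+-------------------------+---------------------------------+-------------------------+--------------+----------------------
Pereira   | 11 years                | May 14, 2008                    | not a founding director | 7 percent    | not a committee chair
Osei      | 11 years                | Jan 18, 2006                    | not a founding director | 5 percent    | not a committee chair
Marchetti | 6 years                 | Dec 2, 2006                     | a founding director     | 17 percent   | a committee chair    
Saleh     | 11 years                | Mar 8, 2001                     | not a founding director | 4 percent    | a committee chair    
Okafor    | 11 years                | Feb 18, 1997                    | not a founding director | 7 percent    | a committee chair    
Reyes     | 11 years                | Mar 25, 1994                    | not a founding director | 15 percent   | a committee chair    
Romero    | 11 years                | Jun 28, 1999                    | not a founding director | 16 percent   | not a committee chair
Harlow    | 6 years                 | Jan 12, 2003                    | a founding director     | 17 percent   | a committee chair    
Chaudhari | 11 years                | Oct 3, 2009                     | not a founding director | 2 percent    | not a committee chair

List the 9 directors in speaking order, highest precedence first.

Harlow, Marchetti, Chaudhari, Saleh, Osei, Okafor, Pereira, Reyes, Romero

By the first rule: Harlow and Marchetti (both a founding director); then Chaudhari, Saleh, Osei, Okafor, Pereira, Reyes and Romero (each not a founding director).
Harlow and Marchetti both have continuous board tenure 6 years, so the next rule applies.
Harlow and Marchetti both have equity stake 17 percent, so the next rule applies.
Among Harlow and Marchetti, alphabetically by surname: Harlow before Marchetti.
Chaudhari, Saleh, Osei, Okafor, Pereira, Reyes and Romero all have continuous board tenure 11 years, so the next rule applies.
Among Chaudhari, Saleh, Osei, Okafor, Pereira, Reyes and Romero, by equity stake (lower first): Chaudhari (2 percent) before Saleh (4 percent) before Osei (5 percent) before Okafor and Pereira (7 percent) before Reyes (15 percent) before Romero (16 percent).
Among Okafor and Pereira, alphabetically by surname: Okafor before Pereira.
Full order: Harlow, Marchetti, Chaudhari, Saleh, Osei, Okafor, Pereira, Reyes, Romero.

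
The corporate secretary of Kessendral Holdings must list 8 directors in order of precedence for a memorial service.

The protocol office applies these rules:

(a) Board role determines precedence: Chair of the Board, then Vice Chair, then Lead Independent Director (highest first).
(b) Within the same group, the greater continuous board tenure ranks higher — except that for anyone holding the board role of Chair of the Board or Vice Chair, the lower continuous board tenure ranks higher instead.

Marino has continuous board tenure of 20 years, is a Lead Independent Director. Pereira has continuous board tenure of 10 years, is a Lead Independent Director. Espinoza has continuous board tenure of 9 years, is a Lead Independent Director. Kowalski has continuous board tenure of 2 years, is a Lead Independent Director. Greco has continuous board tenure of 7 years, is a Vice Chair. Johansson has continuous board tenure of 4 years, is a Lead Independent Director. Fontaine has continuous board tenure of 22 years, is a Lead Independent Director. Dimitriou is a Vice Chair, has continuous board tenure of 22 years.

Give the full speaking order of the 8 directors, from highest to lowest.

Greco, Dimitriou, Fontaine, Marino, Pereira, Espinoza, Johansson, Kowalski

By board role: Greco and Dimitriou (Vice Chair); then Fontaine, Marino, Pereira, Espinoza, Johansson and Kowalski (Lead Independent Director).
Among Greco and Dimitriou, by continuous board tenure (lower first) (reversed rule for this group): Greco (7 years) before Dimitriou (22 years).
Among Fontaine, Marino, Pereira, Espinoza, Johansson and Kowalski, by continuous board tenure (higher first): Fontaine (22 years) before Marino (20 years) before Pereira (10 years) before Espinoza (9 years) before Johansson (4 years) before Kowalski (2 years).
Full order: Greco, Dimitriou, Fontaine, Marino, Pereira, Espinoza, Johansson, Kowalski.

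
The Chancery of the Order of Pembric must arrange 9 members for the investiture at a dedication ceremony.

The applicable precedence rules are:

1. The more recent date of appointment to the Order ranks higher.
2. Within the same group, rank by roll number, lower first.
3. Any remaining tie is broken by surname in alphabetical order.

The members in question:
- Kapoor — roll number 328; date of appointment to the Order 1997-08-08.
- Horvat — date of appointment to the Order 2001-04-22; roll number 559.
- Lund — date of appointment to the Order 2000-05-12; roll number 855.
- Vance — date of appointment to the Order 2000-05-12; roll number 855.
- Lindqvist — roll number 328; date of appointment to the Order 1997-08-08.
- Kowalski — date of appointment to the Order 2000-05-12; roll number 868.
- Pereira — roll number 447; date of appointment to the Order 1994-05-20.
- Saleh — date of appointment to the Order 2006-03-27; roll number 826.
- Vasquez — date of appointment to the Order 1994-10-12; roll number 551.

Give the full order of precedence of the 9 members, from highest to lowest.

Saleh, Horvat, Lund, Vance, Kowalski, Kapoor, Lindqvist, Vasquez, Pereira

By date of appointment to the Order (later first): Saleh (2006-03-27); then Horvat (2001-04-22); then Lund, Vance and Kowalski (each 2000-05-12); then Kapoor and Lindqvist (both 1997-08-08); then Vasquez (1994-10-12); then Pereira (1994-05-20).
Among Lund, Vance and Kowalski, by roll number (lower first): Lund and Vance (855) before Kowalski (868).
Among Lund and Vance, alphabetically by surname: Lund before Vance.
Kapoor and Lindqvist both have roll number 328, so the next rule applies.
Among Kapoor and Lindqvist, alphabetically by surname: Kapoor before Lindqvist.
Full order: Saleh, Horvat, Lund, Vance, Kowalski, Kapoor, Lindqvist, Vasquez, Pereira.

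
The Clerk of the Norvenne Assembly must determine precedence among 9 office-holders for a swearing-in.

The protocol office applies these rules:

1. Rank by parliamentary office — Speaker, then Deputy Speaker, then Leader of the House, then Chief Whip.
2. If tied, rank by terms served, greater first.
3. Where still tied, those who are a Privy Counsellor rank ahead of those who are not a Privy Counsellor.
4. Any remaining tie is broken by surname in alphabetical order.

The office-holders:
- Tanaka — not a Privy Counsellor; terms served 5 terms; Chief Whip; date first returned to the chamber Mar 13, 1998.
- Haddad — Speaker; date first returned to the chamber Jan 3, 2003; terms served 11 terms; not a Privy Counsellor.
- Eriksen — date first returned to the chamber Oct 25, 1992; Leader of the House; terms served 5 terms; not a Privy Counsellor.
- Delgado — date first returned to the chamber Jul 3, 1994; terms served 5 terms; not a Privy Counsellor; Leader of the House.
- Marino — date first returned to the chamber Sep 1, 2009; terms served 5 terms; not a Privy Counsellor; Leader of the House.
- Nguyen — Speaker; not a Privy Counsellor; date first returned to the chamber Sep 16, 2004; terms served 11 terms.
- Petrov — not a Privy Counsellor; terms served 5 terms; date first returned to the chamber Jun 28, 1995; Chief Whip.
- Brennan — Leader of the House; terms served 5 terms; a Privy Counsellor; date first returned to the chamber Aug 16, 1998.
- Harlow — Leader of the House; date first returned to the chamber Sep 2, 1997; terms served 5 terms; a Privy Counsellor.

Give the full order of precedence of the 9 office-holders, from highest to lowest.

Haddad, Nguyen, Brennan, Harlow, Delgado, Eriksen, Marino, Petrov, Tanaka

By parliamentary office: Haddad and Nguyen (Speaker); then Brennan, Harlow, Delgado, Eriksen and Marino (Leader of the House); then Petrov and Tanaka (Chief Whip).
Haddad and Nguyen both have terms served 11 terms, so the next rule applies.
Haddad and Nguyen are each not a Privy Counsellor, so the next rule applies.
Among Haddad and Nguyen, alphabetically by surname: Haddad before Nguyen.
Brennan, Harlow, Delgado, Eriksen and Marino all have terms served 5 terms, so the next rule applies.
Among Brennan, Harlow, Delgado, Eriksen and Marino, a Privy Counsellor before not a Privy Counsellor: Brennan and Harlow (a Privy Counsellor) before Delgado, Eriksen and Marino (not a Privy Counsellor).
Among Brennan and Harlow, alphabetically by surname: Brennan before Harlow.
Among Delgado, Eriksen and Marino, alphabetically by surname: Delgado before Eriksen before Marino.
Petrov and Tanaka both have terms served 5 terms, so the next rule applies.
Petrov and Tanaka are each not a Privy Counsellor, so the next rule applies.
Among Petrov and Tanaka, alphabetically by surname: Petrov before Tanaka.
Full order: Haddad, Nguyen, Brennan, Harlow, Delgado, Eriksen, Marino, Petrov, Tanaka.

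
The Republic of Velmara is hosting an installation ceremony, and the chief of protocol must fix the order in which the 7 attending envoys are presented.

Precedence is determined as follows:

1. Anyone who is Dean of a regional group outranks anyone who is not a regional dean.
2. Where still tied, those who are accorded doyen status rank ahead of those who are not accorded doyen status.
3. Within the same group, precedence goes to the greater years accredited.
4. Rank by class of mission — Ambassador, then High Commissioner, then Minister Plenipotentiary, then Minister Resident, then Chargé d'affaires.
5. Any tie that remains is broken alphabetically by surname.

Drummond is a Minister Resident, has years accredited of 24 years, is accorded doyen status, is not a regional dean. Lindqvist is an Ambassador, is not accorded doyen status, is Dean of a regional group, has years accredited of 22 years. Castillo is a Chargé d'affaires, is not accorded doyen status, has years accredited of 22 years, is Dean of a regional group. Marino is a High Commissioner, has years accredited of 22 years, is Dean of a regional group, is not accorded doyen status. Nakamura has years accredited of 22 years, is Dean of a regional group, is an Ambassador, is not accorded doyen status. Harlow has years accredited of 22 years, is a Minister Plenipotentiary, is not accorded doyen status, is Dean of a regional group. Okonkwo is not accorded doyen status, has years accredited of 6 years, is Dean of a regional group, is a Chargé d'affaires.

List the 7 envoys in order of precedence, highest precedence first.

Lindqvist, Nakamura, Marino, Harlow, Castillo, Okonkwo, Drummond

By the first rule: Lindqvist, Nakamura, Marino, Harlow, Castillo and Okonkwo (each Dean of a regional group); then Drummond (not a regional dean).
Lindqvist, Nakamura, Marino, Harlow, Castillo and Okonkwo are each not accorded doyen status, so the next rule applies.
Among Lindqvist, Nakamura, Marino, Harlow, Castillo and Okonkwo, by years accredited (higher first): Lindqvist, Nakamura, Marino, Harlow and Castillo (22 years) before Okonkwo (6 years).
Among Lindqvist, Nakamura, Marino, Harlow and Castillo, by class of mission: Lindqvist and Nakamura (Ambassador) before Marino (High Commissioner) before Harlow (Minister Plenipotentiary) before Castillo (Chargé d'affaires).
Among Lindqvist and Nakamura, alphabetically by surname: Lindqvist before Nakamura.
Full order: Lindqvist, Nakamura, Marino, Harlow, Castillo, Okonkwo, Drummond.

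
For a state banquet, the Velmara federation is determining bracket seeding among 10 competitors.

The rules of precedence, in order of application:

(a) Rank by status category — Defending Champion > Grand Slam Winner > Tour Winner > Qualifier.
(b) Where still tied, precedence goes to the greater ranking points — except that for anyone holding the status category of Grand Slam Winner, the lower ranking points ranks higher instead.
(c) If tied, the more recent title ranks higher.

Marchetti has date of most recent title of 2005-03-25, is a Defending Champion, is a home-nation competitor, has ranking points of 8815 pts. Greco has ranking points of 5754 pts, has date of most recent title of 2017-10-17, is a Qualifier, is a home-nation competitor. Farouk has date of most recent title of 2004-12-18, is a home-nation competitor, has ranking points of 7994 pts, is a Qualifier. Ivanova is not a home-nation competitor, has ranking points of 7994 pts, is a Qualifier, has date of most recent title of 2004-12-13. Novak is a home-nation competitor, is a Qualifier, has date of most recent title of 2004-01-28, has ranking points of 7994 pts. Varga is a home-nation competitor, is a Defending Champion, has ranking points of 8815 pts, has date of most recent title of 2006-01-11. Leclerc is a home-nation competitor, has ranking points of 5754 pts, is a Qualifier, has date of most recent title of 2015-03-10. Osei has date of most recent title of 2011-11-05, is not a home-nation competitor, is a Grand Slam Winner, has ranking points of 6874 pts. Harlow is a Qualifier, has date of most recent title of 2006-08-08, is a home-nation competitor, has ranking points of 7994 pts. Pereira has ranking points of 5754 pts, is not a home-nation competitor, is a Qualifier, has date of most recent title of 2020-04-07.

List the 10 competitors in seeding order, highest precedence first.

Varga, Marchetti, Osei, Harlow, Farouk, Ivanova, Novak, Pereira, Greco, Leclerc

By status category: Varga and Marchetti (Defending Champion); then Osei (Grand Slam Winner); then Harlow, Farouk, Ivanova, Novak, Pereira, Greco and Leclerc (Qualifier).
Varga and Marchetti both have ranking points 8815 pts, so the next rule applies.
Among Varga and Marchetti, by date of most recent title (later first): Varga (2006-01-11) before Marchetti (2005-03-25).
Among Harlow, Farouk, Ivanova, Novak, Pereira, Greco and Leclerc, by ranking points (higher first): Harlow, Farouk, Ivanova and Novak (7994 pts) before Pereira, Greco and Leclerc (5754 pts).
Among Harlow, Farouk, Ivanova and Novak, by date of most recent title (later first): Harlow (2006-08-08) before Farouk (2004-12-18) before Ivanova (2004-12-13) before Novak (2004-01-28).
Among Pereira, Greco and Leclerc, by date of most recent title (later first): Pereira (2020-04-07) before Greco (2017-10-17) before Leclerc (2015-03-10).
Full order: Varga, Marchetti, Osei, Harlow, Farouk, Ivanova, Novak, Pereira, Greco, Leclerc.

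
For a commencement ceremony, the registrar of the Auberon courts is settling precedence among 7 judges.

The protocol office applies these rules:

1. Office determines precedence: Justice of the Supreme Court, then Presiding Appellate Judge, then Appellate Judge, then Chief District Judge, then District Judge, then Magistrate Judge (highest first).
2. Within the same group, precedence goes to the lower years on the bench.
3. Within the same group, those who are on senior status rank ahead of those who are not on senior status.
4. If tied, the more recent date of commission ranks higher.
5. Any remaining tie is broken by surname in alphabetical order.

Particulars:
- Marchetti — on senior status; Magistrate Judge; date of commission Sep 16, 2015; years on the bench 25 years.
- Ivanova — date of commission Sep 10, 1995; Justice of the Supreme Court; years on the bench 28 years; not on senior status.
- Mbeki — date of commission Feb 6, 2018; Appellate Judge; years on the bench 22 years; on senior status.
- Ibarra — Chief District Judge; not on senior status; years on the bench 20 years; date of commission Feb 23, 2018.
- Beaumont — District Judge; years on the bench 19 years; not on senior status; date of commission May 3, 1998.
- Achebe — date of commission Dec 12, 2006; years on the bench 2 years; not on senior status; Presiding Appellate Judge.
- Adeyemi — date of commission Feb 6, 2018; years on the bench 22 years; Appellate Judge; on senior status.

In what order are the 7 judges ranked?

By office: Ivanova (Justice of the Supreme Court); then Achebe (Presiding Appellate Judge); then Adeyemi and Mbeki (Appellate Judge); then Ibarra (Chief District Judge); then Beaumont (District Judge); then Marchetti (Magistrate Judge).
Adeyemi and Mbeki both have years on the bench 22 years, so the next rule applies.
Adeyemi and Mbeki are each on senior status, so the next rule applies.
Adeyemi and Mbeki both have date of commission Feb 6, 2018, so the next rule applies.
Among Adeyemi and Mbeki, alphabetically by surname: Adeyemi before Mbeki.
Full order: Ivanova, Achebe, Adeyemi, Mbeki, Ibarra, Beaumont, Marchetti.

Ivanova, Achebe, Adeyemi, Mbeki, Ibarra, Beaumont, Marchetti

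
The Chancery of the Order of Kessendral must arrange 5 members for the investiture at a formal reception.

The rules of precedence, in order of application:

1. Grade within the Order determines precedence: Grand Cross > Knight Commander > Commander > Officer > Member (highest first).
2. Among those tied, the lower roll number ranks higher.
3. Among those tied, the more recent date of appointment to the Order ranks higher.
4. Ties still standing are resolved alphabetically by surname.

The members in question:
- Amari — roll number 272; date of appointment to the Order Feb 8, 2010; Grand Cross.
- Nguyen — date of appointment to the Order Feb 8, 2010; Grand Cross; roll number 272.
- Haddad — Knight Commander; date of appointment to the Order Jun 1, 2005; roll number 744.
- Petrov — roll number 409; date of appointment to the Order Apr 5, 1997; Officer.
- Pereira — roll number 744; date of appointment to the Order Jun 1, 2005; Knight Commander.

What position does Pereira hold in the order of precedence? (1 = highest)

By grade within the Order: Amari and Nguyen (Grand Cross); then Haddad and Pereira (Knight Commander); then Petrov (Officer).
Amari and Nguyen both have roll number 272, so the next rule applies.
Amari and Nguyen both have date of appointment to the Order Feb 8, 2010, so the next rule applies.
Among Amari and Nguyen, alphabetically by surname: Amari before Nguyen.
Haddad and Pereira both have roll number 744, so the next rule applies.
Haddad and Pereira both have date of appointment to the Order Jun 1, 2005, so the next rule applies.
Among Haddad and Pereira, alphabetically by surname: Haddad before Pereira.
Order: Amari, Nguyen, Haddad, Pereira, Petrov. So position 4.

4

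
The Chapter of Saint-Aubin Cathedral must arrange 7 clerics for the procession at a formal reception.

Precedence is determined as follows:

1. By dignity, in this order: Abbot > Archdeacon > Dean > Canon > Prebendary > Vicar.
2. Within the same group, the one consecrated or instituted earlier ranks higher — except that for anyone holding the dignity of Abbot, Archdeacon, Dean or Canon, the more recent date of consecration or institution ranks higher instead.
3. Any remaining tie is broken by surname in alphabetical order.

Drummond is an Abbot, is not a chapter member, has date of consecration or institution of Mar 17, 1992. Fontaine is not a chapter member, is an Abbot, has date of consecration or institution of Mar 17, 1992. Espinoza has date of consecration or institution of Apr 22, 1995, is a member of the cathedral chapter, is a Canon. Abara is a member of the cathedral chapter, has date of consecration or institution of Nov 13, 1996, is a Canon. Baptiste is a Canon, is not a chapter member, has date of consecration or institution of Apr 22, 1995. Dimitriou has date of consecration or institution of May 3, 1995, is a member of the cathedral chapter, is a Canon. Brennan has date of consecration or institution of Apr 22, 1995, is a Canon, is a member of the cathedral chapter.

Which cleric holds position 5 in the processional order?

Baptiste

By dignity: Drummond and Fontaine (Abbot); then Abara, Dimitriou, Baptiste, Brennan and Espinoza (Canon).
Drummond and Fontaine both have date of consecration or institution Mar 17, 1992, so the next rule applies.
Among Drummond and Fontaine, alphabetically by surname: Drummond before Fontaine.
Among Abara, Dimitriou, Baptiste, Brennan and Espinoza, by date of consecration or institution (later first) (reversed rule for this group): Abara (Nov 13, 1996) before Dimitriou (May 3, 1995) before Baptiste, Brennan and Espinoza (Apr 22, 1995).
Among Baptiste, Brennan and Espinoza, alphabetically by surname: Baptiste before Brennan before Espinoza.
Order: Drummond, Fontaine, Abara, Dimitriou, Baptiste, Brennan, Espinoza.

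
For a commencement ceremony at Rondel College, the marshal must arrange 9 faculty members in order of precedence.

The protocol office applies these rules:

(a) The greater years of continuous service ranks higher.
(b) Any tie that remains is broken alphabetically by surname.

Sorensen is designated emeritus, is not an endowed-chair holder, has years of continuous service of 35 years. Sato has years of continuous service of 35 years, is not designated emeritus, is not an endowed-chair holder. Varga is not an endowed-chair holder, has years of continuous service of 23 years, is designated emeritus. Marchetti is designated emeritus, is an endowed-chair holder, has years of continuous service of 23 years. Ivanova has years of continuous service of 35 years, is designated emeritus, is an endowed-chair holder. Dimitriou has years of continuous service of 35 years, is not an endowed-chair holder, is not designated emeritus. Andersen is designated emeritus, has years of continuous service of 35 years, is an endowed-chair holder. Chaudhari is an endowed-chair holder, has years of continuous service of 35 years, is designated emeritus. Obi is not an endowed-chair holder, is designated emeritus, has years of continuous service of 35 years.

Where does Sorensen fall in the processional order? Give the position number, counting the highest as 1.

7

By years of continuous service (higher first): Andersen, Chaudhari, Dimitriou, Ivanova, Obi, Sato and Sorensen (each 35 years); then Marchetti and Varga (both 23 years).
Among Andersen, Chaudhari, Dimitriou, Ivanova, Obi, Sato and Sorensen, alphabetically by surname: Andersen before Chaudhari before Dimitriou before Ivanova before Obi before Sato before Sorensen.
Among Marchetti and Varga, alphabetically by surname: Marchetti before Varga.
Order: Andersen, Chaudhari, Dimitriou, Ivanova, Obi, Sato, Sorensen, Marchetti, Varga. So position 7.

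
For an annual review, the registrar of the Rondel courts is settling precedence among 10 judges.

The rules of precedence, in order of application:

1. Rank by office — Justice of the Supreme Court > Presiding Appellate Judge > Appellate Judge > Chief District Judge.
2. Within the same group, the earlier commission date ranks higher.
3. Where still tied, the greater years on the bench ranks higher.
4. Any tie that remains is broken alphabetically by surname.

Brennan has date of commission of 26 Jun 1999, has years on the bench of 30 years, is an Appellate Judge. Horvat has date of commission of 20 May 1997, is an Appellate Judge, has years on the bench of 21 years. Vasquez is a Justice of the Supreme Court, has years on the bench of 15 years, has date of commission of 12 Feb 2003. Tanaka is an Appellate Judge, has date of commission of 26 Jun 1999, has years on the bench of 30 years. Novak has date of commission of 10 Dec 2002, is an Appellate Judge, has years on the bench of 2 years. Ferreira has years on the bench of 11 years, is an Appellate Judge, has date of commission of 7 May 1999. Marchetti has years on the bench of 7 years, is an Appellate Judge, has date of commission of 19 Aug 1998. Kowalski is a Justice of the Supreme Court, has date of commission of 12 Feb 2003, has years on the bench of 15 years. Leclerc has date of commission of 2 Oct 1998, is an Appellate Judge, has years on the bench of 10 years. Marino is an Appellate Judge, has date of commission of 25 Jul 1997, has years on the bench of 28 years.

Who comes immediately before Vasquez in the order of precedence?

By office: Kowalski and Vasquez (Justice of the Supreme Court); then Horvat, Marino, Marchetti, Leclerc, Ferreira, Brennan, Tanaka and Novak (Appellate Judge).
Kowalski and Vasquez both have date of commission 12 Feb 2003, so the next rule applies.
Kowalski and Vasquez both have years on the bench 15 years, so the next rule applies.
Among Kowalski and Vasquez, alphabetically by surname: Kowalski before Vasquez.
Among Horvat, Marino, Marchetti, Leclerc, Ferreira, Brennan, Tanaka and Novak, by date of commission (earlier first): Horvat (20 May 1997) before Marino (25 Jul 1997) before Marchetti (19 Aug 1998) before Leclerc (2 Oct 1998) before Ferreira (7 May 1999) before Brennan and Tanaka (26 Jun 1999) before Novak (10 Dec 2002).
Brennan and Tanaka both have years on the bench 30 years, so the next rule applies.
Among Brennan and Tanaka, alphabetically by surname: Brennan before Tanaka.
Order: Kowalski, Vasquez, Horvat, Marino, Marchetti, Leclerc, Ferreira, Brennan, Tanaka, Novak.

Kowalski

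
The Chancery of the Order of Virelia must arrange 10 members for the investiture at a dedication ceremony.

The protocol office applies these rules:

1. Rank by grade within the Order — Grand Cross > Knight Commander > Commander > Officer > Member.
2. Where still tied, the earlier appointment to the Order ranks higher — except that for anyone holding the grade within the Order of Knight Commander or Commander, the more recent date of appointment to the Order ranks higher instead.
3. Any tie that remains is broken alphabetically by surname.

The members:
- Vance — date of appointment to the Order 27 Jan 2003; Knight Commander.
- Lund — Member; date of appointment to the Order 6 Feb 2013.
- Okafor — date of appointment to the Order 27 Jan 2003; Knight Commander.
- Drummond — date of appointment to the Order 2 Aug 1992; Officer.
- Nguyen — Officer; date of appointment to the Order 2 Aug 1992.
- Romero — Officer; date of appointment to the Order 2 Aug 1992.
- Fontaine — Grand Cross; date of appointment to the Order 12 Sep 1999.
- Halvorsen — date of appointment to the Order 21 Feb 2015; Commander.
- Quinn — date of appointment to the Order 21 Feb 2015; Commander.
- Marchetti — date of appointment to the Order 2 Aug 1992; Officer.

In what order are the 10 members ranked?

Fontaine, Okafor, Vance, Halvorsen, Quinn, Drummond, Marchetti, Nguyen, Romero, Lund

By grade within the Order: Fontaine (Grand Cross); then Okafor and Vance (Knight Commander); then Halvorsen and Quinn (Commander); then Drummond, Marchetti, Nguyen and Romero (Officer); then Lund (Member).
Okafor and Vance both have date of appointment to the Order 27 Jan 2003, so the next rule applies.
Among Okafor and Vance, alphabetically by surname: Okafor before Vance.
Halvorsen and Quinn both have date of appointment to the Order 21 Feb 2015, so the next rule applies.
Among Halvorsen and Quinn, alphabetically by surname: Halvorsen before Quinn.
Drummond, Marchetti, Nguyen and Romero all have date of appointment to the Order 2 Aug 1992, so the next rule applies.
Among Drummond, Marchetti, Nguyen and Romero, alphabetically by surname: Drummond before Marchetti before Nguyen before Romero.
Full order: Fontaine, Okafor, Vance, Halvorsen, Quinn, Drummond, Marchetti, Nguyen, Romero, Lund.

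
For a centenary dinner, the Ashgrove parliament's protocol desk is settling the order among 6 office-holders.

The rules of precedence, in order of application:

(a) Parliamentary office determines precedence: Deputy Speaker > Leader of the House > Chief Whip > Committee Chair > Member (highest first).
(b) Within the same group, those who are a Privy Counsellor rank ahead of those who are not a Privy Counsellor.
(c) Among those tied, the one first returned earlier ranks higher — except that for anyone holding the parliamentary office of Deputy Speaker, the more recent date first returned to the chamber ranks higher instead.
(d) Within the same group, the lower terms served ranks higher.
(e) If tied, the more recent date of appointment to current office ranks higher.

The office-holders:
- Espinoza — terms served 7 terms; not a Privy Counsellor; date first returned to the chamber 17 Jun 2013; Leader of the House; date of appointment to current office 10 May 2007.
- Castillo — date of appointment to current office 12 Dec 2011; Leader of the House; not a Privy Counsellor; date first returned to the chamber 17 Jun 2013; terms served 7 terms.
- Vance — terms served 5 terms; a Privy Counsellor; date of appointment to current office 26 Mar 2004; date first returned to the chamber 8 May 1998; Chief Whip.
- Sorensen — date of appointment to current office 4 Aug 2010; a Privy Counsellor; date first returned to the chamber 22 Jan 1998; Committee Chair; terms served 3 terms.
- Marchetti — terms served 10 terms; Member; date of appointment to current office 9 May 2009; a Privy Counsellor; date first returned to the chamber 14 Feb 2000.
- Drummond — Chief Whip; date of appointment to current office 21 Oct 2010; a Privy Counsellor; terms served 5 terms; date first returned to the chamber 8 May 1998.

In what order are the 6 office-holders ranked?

By parliamentary office: Castillo and Espinoza (Leader of the House); then Drummond and Vance (Chief Whip); then Sorensen (Committee Chair); then Marchetti (Member).
Castillo and Espinoza are each not a Privy Counsellor, so the next rule applies.
Castillo and Espinoza both have date first returned to the chamber 17 Jun 2013, so the next rule applies.
Castillo and Espinoza both have terms served 7 terms, so the next rule applies.
Among Castillo and Espinoza, by date of appointment to current office (later first): Castillo (12 Dec 2011) before Espinoza (10 May 2007).
Drummond and Vance are each a Privy Counsellor, so the next rule applies.
Drummond and Vance both have date first returned to the chamber 8 May 1998, so the next rule applies.
Drummond and Vance both have terms served 5 terms, so the next rule applies.
Among Drummond and Vance, by date of appointment to current office (later first): Drummond (21 Oct 2010) before Vance (26 Mar 2004).
Full order: Castillo, Espinoza, Drummond, Vance, Sorensen, Marchetti.

Castillo, Espinoza, Drummond, Vance, Sorensen, Marchetti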